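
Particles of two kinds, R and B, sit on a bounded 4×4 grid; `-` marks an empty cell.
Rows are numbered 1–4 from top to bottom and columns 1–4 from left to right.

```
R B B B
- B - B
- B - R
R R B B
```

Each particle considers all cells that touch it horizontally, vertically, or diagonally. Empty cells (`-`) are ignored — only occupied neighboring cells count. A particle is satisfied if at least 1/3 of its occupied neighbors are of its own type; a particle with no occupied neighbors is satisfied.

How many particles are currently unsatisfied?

2

Row 1: (1,1)R 0/2 unhappy · (1,2)B 2/3 ok · (1,3)B 4/4 ok · (1,4)B 2/2 ok
Row 2: (2,2)B 3/4 ok · (2,4)B 2/3 ok
Row 3: (3,2)B 2/4 ok · (3,4)R 0/3 unhappy
Row 4: (4,1)R 1/2 ok · (4,2)R 1/3 ok · (4,3)B 2/4 ok · (4,4)B 1/2 ok
Unsatisfied: (1,1), (3,4) — 2 in total.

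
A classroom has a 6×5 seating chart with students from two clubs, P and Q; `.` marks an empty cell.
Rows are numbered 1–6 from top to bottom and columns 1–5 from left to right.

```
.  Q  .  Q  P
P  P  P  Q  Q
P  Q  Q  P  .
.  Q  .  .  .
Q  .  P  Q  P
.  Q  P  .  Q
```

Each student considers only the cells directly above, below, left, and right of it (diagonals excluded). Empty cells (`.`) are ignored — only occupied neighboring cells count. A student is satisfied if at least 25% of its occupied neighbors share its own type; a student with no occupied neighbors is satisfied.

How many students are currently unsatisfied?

7

Row 1: (1,2)Q 0/1 unhappy · (1,4)Q 1/2 ok · (1,5)P 0/2 unhappy
Row 2: (2,1)P 2/2 ok · (2,2)P 2/4 ok · (2,3)P 1/3 ok · (2,4)Q 2/4 ok · (2,5)Q 1/2 ok
Row 3: (3,1)P 1/2 ok · (3,2)Q 2/4 ok · (3,3)Q 1/3 ok · (3,4)P 0/2 unhappy
Row 4: (4,2)Q 1/1 ok
Row 5: (5,1)Q 0/0 ok · (5,3)P 1/2 ok · (5,4)Q 0/2 unhappy · (5,5)P 0/2 unhappy
Row 6: (6,2)Q 0/1 unhappy · (6,3)P 1/2 ok · (6,5)Q 0/1 unhappy
Unsatisfied: (1,2), (1,5), (3,4), (5,4), (5,5), (6,2), (6,5) — 7 in total.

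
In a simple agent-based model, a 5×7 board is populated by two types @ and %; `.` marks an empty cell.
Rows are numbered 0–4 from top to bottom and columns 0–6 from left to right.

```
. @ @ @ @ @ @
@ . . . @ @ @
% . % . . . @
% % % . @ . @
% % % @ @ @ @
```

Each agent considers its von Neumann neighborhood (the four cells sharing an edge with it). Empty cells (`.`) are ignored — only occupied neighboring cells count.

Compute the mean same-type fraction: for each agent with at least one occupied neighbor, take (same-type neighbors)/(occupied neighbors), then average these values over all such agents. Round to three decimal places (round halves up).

Row 0: (0,1)@ 1/1 · (0,2)@ 2/2 · (0,3)@ 2/2 · (0,4)@ 3/3 · (0,5)@ 3/3 · (0,6)@ 2/2
Row 1: (1,0)@ 0/1 · (1,4)@ 2/2 · (1,5)@ 3/3 · (1,6)@ 3/3
Row 2: (2,0)% 1/2 · (2,2)% 1/1 · (2,6)@ 2/2
Row 3: (3,0)% 3/3 · (3,1)% 3/3 · (3,2)% 3/3 · (3,4)@ 1/1 · (3,6)@ 2/2
Row 4: (4,0)% 2/2 · (4,1)% 3/3 · (4,2)% 2/3 · (4,3)@ 1/2 · (4,4)@ 3/3 · (4,5)@ 2/2 · (4,6)@ 2/2
Sum over 25 agents: 1/1 + 2/2 + 2/2 + 3/3 + 3/3 + 2/2 + 0/1 + 2/2 + 3/3 + 3/3 + 1/2 + 1/1 + 2/2 + 3/3 + 3/3 + 3/3 + 1/1 + 2/2 + 2/2 + 3/3 + 2/3 + 1/2 + 3/3 + 2/2 + 2/2 = 68/3; mean = 68/3 ÷ 25 = 68/75 = 0.906666… → 0.907.

0.907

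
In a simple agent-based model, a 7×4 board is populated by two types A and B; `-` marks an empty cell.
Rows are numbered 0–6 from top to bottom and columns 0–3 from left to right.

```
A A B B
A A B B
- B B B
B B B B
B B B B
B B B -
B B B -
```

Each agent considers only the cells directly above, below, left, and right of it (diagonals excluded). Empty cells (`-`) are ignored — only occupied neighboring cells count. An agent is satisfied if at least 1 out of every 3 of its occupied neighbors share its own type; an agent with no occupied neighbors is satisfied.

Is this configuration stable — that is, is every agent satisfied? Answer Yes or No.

Yes

(0,0)A 2/2 ok
(0,1)A 2/3 ok
(0,2)B 2/3 ok
(0,3)B 2/2 ok
(1,0)A 2/2 ok
(1,1)A 2/4 ok
(1,2)B 3/4 ok
(1,3)B 3/3 ok
(2,1)B 2/3 ok
(2,2)B 4/4 ok
(2,3)B 3/3 ok
(3,0)B 2/2 ok
(3,1)B 4/4 ok
(3,2)B 4/4 ok
(3,3)B 3/3 ok
(4,0)B 3/3 ok
(4,1)B 4/4 ok
(4,2)B 4/4 ok
(4,3)B 2/2 ok
(5,0)B 3/3 ok
(5,1)B 4/4 ok
(5,2)B 3/3 ok
(6,0)B 2/2 ok
(6,1)B 3/3 ok
(6,2)B 2/2 ok
All meet the threshold, so the configuration is stable.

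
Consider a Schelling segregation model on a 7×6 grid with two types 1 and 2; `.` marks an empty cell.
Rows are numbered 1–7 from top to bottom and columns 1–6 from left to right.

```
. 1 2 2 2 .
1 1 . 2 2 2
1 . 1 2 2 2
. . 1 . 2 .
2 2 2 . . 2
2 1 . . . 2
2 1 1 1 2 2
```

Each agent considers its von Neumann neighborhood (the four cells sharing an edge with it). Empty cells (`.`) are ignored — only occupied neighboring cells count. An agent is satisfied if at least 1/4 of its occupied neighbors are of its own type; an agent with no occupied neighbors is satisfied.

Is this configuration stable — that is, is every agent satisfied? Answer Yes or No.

Yes

Row 1: (1,2)1 1/2 ✓ · (1,3)2 1/2 ✓ · (1,4)2 3/3 ✓ · (1,5)2 2/2 ✓
Row 2: (2,1)1 2/2 ✓ · (2,2)1 2/2 ✓ · (2,4)2 3/3 ✓ · (2,5)2 4/4 ✓ · (2,6)2 2/2 ✓
Row 3: (3,1)1 1/1 ✓ · (3,3)1 1/2 ✓ · (3,4)2 2/3 ✓ · (3,5)2 4/4 ✓ · (3,6)2 2/2 ✓
Row 4: (4,3)1 1/2 ✓ · (4,5)2 1/1 ✓
Row 5: (5,1)2 2/2 ✓ · (5,2)2 2/3 ✓ · (5,3)2 1/2 ✓ · (5,6)2 1/1 ✓
Row 6: (6,1)2 2/3 ✓ · (6,2)1 1/3 ✓ · (6,6)2 2/2 ✓
Row 7: (7,1)2 1/2 ✓ · (7,2)1 2/3 ✓ · (7,3)1 2/2 ✓ · (7,4)1 1/2 ✓ · (7,5)2 1/2 ✓ · (7,6)2 2/2 ✓
All meet the threshold, so the configuration is stable.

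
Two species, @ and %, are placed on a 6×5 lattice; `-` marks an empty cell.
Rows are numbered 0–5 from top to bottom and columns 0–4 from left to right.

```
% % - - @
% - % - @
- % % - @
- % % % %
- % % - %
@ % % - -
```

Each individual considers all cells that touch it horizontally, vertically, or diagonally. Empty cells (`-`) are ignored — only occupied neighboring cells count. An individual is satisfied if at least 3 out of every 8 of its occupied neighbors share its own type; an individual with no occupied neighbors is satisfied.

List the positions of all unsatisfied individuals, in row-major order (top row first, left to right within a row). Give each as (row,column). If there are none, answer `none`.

(2,4), (5,0)

Row 0: (0,0)% 2/2 ok · (0,1)% 3/3 ok · (0,4)@ 1/1 ok
Row 1: (1,0)% 3/3 ok · (1,2)% 3/3 ok · (1,4)@ 2/2 ok
Row 2: (2,1)% 5/5 ok · (2,2)% 5/5 ok · (2,4)@ 1/3 unhappy
Row 3: (3,1)% 5/5 ok · (3,2)% 6/6 ok · (3,3)% 5/6 ok · (3,4)% 2/3 ok
Row 4: (4,1)% 5/6 ok · (4,2)% 6/6 ok · (4,4)% 2/2 ok
Row 5: (5,0)@ 0/2 unhappy · (5,1)% 3/4 ok · (5,2)% 3/3 ok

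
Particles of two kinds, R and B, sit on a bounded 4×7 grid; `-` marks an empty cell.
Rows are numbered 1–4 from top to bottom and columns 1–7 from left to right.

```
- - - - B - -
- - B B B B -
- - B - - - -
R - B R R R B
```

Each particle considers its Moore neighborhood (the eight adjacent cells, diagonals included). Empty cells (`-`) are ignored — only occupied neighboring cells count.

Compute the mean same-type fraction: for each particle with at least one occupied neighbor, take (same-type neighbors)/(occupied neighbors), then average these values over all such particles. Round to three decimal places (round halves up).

0.735

(1,5)B 3/3
(2,3)B 2/2
(2,4)B 4/4
(2,5)B 3/3
(2,6)B 2/2
(3,3)B 3/4
(4,1)R — no occupied neighbors
(4,3)B 1/2
(4,4)R 1/3
(4,5)R 2/2
(4,6)R 1/2
(4,7)B 0/1
Sum over 11 particles: 3/3 + 2/2 + 4/4 + 3/3 + 2/2 + 3/4 + 1/2 + 1/3 + 2/2 + 1/2 + 0/1 = 97/12; mean = 97/12 ÷ 11 = 97/132 = 0.734848… → 0.735.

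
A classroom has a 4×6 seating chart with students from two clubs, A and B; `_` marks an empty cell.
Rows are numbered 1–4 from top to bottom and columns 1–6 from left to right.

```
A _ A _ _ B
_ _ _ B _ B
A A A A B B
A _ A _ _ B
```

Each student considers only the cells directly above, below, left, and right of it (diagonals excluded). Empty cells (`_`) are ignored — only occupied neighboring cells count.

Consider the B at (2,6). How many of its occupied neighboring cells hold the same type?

2

Occupied neighbors of (2,6): (1,6)=B, (3,6)=B.
Same type (B): 2 of 2.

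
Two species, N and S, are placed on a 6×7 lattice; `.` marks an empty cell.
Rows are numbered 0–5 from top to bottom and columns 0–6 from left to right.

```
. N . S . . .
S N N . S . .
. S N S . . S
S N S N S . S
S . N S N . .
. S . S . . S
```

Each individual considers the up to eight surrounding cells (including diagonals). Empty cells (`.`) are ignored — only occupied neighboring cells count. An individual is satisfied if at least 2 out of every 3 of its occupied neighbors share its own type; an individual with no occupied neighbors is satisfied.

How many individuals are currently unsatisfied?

Row 0: (0,1)N 2/3 satisfied · (0,3)S 1/2 not
Row 1: (1,0)S 1/3 not · (1,1)N 3/5 not · (1,2)N 3/6 not · (1,4)S 2/2 satisfied
Row 2: (2,1)S 3/7 not · (2,2)N 4/7 not · (2,3)S 3/6 not · (2,6)S 1/1 satisfied
Row 3: (3,0)S 2/3 satisfied · (3,1)N 2/6 not · (3,2)S 3/7 not · (3,3)N 3/7 not · (3,4)S 2/4 not · (3,6)S 1/1 satisfied
Row 4: (4,0)S 2/3 satisfied · (4,2)N 2/6 not · (4,3)S 3/6 not · (4,4)N 1/4 not
Row 5: (5,1)S 1/2 not · (5,3)S 1/3 not · (5,6)S 0/0 satisfied
Unsatisfied: (0,3), (1,0), (1,1), (1,2), (2,1), (2,2), (2,3), (3,1), (3,2), (3,3), (3,4), (4,2), (4,3), (4,4), (5,1), (5,3) — 16 in total.

16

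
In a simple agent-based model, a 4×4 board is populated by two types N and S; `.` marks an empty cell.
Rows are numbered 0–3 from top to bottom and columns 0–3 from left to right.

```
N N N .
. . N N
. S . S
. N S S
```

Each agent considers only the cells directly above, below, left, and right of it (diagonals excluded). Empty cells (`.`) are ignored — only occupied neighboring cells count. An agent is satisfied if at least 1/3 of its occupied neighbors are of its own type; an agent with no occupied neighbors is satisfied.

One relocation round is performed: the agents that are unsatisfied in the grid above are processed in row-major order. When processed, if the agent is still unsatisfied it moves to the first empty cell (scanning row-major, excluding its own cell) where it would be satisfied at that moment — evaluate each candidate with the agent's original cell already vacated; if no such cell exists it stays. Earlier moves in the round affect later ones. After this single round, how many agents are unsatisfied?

Initially unsatisfied (in order): (2,1), (3,1).
  (2,1) → (2,0).
  (3,1) → (0,3).
Resulting grid:
N N N N
. . N N
S . . S
. . S S
All satisfied now.

0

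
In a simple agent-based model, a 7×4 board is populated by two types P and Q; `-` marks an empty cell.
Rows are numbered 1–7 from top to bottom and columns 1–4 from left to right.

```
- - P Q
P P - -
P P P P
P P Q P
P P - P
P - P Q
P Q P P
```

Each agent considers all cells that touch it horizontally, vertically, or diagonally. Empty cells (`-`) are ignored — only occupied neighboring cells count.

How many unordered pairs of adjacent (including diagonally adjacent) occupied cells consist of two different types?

16

Scan each occupied cell's neighbors to the right and below (and the two forward diagonals) so each pair is counted once.
From row 1: 1 unlike of 2 pairs (running 1/2).
From row 2: 0 unlike of 6 pairs (running 1/8).
From row 3: 3 unlike of 13 pairs (running 4/21).
From row 4: 4 unlike of 10 pairs (running 8/31).
From row 5: 1 unlike of 6 pairs (running 9/37).
From row 6: 5 unlike of 8 pairs (running 14/45).
From row 7: 2 unlike of 3 pairs (running 16/48).
Total adjacent occupied pairs: 48; unlike-type pairs: 16.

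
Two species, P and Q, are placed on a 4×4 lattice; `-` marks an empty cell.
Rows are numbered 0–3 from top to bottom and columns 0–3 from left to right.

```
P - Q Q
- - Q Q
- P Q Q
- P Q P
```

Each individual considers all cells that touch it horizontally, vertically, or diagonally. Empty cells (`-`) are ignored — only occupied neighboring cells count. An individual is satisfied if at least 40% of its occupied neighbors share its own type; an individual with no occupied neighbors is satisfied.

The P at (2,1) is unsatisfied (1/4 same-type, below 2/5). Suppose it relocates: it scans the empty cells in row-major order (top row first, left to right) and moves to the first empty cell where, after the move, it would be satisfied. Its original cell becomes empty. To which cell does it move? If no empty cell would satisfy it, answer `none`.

(1,0)

Vacating (2,1). Empty cells in order:
  (0,1): 1/3 same-type → still unsatisfied.
  (1,0): 1/1 same-type → satisfied — stop here.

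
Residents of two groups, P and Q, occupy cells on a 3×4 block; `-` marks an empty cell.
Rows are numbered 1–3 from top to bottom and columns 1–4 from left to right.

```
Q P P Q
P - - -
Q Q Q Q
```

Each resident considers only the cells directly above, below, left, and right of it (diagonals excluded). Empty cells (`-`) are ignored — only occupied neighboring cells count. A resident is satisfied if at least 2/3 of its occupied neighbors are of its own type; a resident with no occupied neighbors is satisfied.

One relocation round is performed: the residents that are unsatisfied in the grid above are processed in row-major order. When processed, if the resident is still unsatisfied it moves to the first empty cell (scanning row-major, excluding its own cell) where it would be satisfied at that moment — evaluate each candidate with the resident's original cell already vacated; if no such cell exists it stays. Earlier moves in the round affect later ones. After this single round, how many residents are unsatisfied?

Initially unsatisfied (in order): (1,1), (1,2), (1,3), (1,4), (2,1), (3,1).
  (1,1) → (2,4).
  (1,2): now satisfied by earlier moves; stays.
  (1,3) → (1,1).
  (1,4): now satisfied by earlier moves; stays.
  (2,1): no empty cell satisfies it; stays.
  (3,1) → (2,3).
Resulting grid:
P P - Q
P - Q Q
- Q Q Q
All satisfied now.

0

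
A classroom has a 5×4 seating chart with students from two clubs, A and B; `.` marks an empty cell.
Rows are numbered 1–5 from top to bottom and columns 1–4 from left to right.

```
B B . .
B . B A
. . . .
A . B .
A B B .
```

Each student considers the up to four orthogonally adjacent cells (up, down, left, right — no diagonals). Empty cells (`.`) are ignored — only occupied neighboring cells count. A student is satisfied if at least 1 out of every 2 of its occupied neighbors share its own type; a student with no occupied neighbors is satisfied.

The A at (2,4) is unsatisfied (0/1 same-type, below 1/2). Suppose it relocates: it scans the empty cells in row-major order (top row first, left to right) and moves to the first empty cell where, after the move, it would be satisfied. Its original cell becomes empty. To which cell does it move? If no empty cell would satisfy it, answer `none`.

(1,4)

Vacating (2,4). Empty cells in order:
  (1,3): 0/2 same-type → still unsatisfied.
  (1,4): 0/0 same-type → satisfied — stop here.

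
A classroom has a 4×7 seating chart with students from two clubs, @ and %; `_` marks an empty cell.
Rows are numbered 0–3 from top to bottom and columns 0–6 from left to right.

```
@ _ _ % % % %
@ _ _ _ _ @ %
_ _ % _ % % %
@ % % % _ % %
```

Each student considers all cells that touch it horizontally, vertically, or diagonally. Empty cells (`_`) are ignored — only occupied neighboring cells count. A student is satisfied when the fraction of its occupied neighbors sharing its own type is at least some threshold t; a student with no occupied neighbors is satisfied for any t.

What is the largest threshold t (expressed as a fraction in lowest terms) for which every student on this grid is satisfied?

(0,0)@ 1/1
(0,3)% 1/1
(0,4)% 2/3
(0,5)% 3/4
(0,6)% 2/3
(1,0)@ 1/1
(1,5)@ 0/7
(1,6)% 4/5
(2,2)% 3/3
(2,4)% 3/4
(2,5)% 5/6
(2,6)% 4/5
(3,0)@ 0/1
(3,1)% 2/3
(3,2)% 3/3
(3,3)% 3/3
(3,5)% 4/4
(3,6)% 3/3
The smallest same-type fraction is 0/7 at (1,5), which reduces to 0/1. Any threshold above that leaves this student unsatisfied.

0/1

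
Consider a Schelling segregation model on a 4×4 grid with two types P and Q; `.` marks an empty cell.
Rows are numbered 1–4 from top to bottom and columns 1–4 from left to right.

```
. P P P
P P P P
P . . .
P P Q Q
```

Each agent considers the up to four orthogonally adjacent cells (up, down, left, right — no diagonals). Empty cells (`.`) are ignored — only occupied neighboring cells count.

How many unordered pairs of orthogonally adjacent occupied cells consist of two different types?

1

Scan each occupied cell's neighbors to the right and below so each pair is counted once.
Row 1: P(1,2)–P(1,3)= P(1,2)–P(2,2)= P(1,3)–P(1,4)= P(1,3)–P(2,3)= P(1,4)–P(2,4)=  → 0/5 unlike.
Row 2: P(2,1)–P(2,2)= P(2,1)–P(3,1)= P(2,2)–P(2,3)= P(2,3)–P(2,4)=  → 0/4 unlike.
Row 3: P(3,1)–P(4,1)=  → 0/1 unlike.
Row 4: P(4,1)–P(4,2)= P(4,2)–Q(4,3)≠ Q(4,3)–Q(4,4)=  → 1/3 unlike.
Total adjacent occupied pairs: 13; unlike-type pairs: 1.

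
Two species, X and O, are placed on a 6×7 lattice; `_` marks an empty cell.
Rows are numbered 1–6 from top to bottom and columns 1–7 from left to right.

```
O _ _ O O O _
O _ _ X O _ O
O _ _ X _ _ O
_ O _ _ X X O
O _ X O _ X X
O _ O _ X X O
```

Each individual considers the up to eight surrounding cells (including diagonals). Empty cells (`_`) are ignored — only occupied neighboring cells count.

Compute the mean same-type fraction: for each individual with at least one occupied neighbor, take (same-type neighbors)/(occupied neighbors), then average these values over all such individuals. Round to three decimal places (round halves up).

Row 1: (1,1)O 1/1 · (1,4)O 2/3 · (1,5)O 3/4 · (1,6)O 3/3
Row 2: (2,1)O 2/2 · (2,4)X 1/4 · (2,5)O 3/5 · (2,7)O 2/2
Row 3: (3,1)O 2/2 · (3,4)X 2/3 · (3,7)O 2/3
Row 4: (4,2)O 2/3 · (4,5)X 3/4 · (4,6)X 3/5 · (4,7)O 1/4
Row 5: (5,1)O 2/2 · (5,3)X 0/3 · (5,4)O 1/4 · (5,6)X 5/7 · (5,7)X 3/5
Row 6: (6,1)O 1/1 · (6,3)O 1/2 · (6,5)X 2/3 · (6,6)X 3/4 · (6,7)O 0/3
Sum over 25 individuals: 1/1 + 2/3 + 3/4 + 3/3 + 2/2 + 1/4 + 3/5 + 2/2 + 2/2 + 2/3 + 2/3 + 2/3 + 3/4 + 3/5 + 1/4 + 2/2 + 0/3 + 1/4 + 5/7 + 3/5 + 1/1 + 1/2 + 2/3 + 3/4 + 0/3 = 3433/210; mean = 3433/210 ÷ 25 = 3433/5250 = 0.653904… → 0.654.

0.654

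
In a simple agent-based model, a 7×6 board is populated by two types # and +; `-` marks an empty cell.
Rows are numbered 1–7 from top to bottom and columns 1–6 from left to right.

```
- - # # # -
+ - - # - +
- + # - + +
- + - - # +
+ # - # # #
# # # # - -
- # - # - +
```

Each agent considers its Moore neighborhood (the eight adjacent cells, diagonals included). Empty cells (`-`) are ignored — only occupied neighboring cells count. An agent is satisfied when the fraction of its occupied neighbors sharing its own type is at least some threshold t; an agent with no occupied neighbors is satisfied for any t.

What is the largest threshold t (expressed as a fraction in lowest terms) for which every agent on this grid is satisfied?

(1,3)# 2/2
(1,4)# 3/3
(1,5)# 2/3
(2,1)+ 1/1
(2,4)# 4/5
(2,6)+ 2/3
(3,2)+ 2/3
(3,3)# 1/3
(3,5)+ 3/5
(3,6)+ 3/4
(4,2)+ 2/4
(4,5)# 3/6
(4,6)+ 2/5
(5,1)+ 1/4
(5,2)# 3/5
(5,4)# 4/4
(5,5)# 4/5
(5,6)# 2/3
(6,1)# 3/4
(6,2)# 4/5
(6,3)# 6/6
(6,4)# 4/4
(7,2)# 3/3
(7,4)# 2/2
(7,6)+ — no occupied neighbors
The smallest same-type fraction is 1/4 at (5,1), which reduces to 1/4. Any threshold above that leaves this agent unsatisfied.

1/4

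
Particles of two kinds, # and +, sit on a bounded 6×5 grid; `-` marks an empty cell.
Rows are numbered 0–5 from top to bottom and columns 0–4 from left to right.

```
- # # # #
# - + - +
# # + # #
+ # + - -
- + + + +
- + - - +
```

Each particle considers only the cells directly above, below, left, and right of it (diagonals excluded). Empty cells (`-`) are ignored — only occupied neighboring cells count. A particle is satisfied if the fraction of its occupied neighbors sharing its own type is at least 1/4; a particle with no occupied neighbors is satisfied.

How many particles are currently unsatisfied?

Row 0: (0,1)# 1/1 ok · (0,2)# 2/3 ok · (0,3)# 2/2 ok · (0,4)# 1/2 ok
Row 1: (1,0)# 1/1 ok · (1,2)+ 1/2 ok · (1,4)+ 0/2 unhappy
Row 2: (2,0)# 2/3 ok · (2,1)# 2/3 ok · (2,2)+ 2/4 ok · (2,3)# 1/2 ok · (2,4)# 1/2 ok
Row 3: (3,0)+ 0/2 unhappy · (3,1)# 1/4 ok · (3,2)+ 2/3 ok
Row 4: (4,1)+ 2/3 ok · (4,2)+ 3/3 ok · (4,3)+ 2/2 ok · (4,4)+ 2/2 ok
Row 5: (5,1)+ 1/1 ok · (5,4)+ 1/1 ok
Unsatisfied: (1,4), (3,0) — 2 in total.

2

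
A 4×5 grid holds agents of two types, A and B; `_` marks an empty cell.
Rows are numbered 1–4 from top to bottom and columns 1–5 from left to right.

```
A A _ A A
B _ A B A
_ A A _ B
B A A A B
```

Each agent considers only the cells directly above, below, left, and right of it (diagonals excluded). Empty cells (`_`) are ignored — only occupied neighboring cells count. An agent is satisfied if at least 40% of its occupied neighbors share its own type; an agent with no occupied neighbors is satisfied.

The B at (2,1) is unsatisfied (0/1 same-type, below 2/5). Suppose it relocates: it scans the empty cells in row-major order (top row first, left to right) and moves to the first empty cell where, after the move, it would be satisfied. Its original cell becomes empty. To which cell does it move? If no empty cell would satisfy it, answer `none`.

(3,1)

Vacating (2,1). Empty cells in order:
  (1,3): 0/3 same-type → still unsatisfied.
  (2,2): 0/3 same-type → still unsatisfied.
  (3,1): 1/2 same-type → satisfied — stop here.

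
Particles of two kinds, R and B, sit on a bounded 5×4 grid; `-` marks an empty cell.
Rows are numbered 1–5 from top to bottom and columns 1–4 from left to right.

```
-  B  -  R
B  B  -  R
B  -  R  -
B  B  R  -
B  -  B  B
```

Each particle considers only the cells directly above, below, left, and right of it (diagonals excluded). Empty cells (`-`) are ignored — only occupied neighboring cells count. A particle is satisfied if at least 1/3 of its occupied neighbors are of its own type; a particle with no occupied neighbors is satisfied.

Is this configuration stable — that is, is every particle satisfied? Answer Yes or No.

Row 1: (1,2)B 1/1 ok · (1,4)R 1/1 ok
Row 2: (2,1)B 2/2 ok · (2,2)B 2/2 ok · (2,4)R 1/1 ok
Row 3: (3,1)B 2/2 ok · (3,3)R 1/1 ok
Row 4: (4,1)B 3/3 ok · (4,2)B 1/2 ok · (4,3)R 1/3 ok
Row 5: (5,1)B 1/1 ok · (5,3)B 1/2 ok · (5,4)B 1/1 ok
All meet the threshold, so the configuration is stable.

Yes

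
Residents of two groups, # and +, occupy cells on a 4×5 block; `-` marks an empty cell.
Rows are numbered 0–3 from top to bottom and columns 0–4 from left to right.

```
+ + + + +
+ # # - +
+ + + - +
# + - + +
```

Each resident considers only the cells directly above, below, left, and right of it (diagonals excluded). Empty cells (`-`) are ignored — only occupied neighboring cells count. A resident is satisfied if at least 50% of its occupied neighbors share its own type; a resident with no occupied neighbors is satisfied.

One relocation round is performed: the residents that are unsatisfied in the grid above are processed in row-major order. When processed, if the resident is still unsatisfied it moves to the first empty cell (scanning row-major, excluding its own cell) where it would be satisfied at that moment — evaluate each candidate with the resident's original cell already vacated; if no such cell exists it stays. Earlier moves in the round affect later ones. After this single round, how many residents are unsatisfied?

3

Initially unsatisfied (in order): (1,1), (1,2), (3,0).
  (1,1): no empty cell satisfies it; stays.
  (1,2): no empty cell satisfies it; stays.
  (3,0): no empty cell satisfies it; stays.
Resulting grid:
+ + + + +
+ # # - +
+ + + - +
# + - + +
Unsatisfied now: (1,1), (1,2), (3,0).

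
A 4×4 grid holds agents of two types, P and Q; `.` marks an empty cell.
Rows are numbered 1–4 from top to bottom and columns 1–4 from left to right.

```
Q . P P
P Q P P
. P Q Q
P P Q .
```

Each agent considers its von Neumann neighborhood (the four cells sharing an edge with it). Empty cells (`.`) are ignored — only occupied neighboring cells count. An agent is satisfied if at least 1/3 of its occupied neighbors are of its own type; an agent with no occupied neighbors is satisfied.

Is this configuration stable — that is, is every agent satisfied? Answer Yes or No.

Row 1: (1,1)Q 0/1 unhappy · (1,3)P 2/2 ok · (1,4)P 2/2 ok
Row 2: (2,1)P 0/2 unhappy · (2,2)Q 0/3 unhappy · (2,3)P 2/4 ok · (2,4)P 2/3 ok
Row 3: (3,2)P 1/3 ok · (3,3)Q 2/4 ok · (3,4)Q 1/2 ok
Row 4: (4,1)P 1/1 ok · (4,2)P 2/3 ok · (4,3)Q 1/2 ok
For instance (1,1) has only 0/1 same-type neighbors, below 1/3.

No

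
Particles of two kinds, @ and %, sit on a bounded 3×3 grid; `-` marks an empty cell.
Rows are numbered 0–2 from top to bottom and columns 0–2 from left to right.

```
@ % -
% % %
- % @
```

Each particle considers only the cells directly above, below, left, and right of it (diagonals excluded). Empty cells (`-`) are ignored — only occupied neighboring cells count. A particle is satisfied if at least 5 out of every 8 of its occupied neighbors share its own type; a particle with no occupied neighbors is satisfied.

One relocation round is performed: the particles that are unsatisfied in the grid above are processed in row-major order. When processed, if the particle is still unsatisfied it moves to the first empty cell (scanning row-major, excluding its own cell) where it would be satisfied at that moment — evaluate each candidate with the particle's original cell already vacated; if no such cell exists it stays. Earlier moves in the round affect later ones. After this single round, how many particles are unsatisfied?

2

Initially unsatisfied (in order): (0,0), (0,1), (1,0), (1,2), (2,1), (2,2).
  (0,0): no empty cell satisfies it; stays.
  (0,1) → (0,2).
  (1,0) → (0,1).
  (1,2): now satisfied by earlier moves; stays.
  (2,1) → (2,0).
  (2,2): no empty cell satisfies it; stays.
Resulting grid:
@ % %
- % %
% - @
Unsatisfied now: (0,0), (2,2).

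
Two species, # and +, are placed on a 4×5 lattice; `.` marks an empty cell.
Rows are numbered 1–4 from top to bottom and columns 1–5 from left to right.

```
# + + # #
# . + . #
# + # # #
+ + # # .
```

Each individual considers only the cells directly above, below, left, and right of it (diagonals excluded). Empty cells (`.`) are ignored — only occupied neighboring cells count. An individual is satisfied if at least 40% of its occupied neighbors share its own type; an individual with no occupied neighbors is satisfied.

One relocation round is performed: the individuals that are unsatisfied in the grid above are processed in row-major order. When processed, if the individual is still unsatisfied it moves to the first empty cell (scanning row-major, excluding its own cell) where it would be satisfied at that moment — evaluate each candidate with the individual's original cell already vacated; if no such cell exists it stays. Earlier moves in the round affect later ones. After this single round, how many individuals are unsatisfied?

1

Initially unsatisfied (in order): (3,1), (3,2).
  (3,1) → (2,4).
  (3,2): now satisfied by earlier moves; stays.
Resulting grid:
# + + # #
# . + # #
. + # # #
+ + # # .
Unsatisfied now: (2,3).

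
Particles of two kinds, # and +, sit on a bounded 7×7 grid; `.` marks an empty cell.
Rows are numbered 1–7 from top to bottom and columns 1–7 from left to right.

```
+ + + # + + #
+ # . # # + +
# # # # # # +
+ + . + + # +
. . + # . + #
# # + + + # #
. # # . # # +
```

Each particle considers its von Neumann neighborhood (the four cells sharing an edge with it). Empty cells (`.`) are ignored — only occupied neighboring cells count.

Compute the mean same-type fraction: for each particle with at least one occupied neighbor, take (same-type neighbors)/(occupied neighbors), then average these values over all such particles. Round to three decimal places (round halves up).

0.516

Row 1: (1,1)+ 2/2 · (1,2)+ 2/3 · (1,3)+ 1/2 · (1,4)# 1/3 · (1,5)+ 1/3 · (1,6)+ 2/3 · (1,7)# 0/2
Row 2: (2,1)+ 1/3 · (2,2)# 1/3 · (2,4)# 3/3 · (2,5)# 2/4 · (2,6)+ 2/4 · (2,7)+ 2/3
Row 3: (3,1)# 1/3 · (3,2)# 3/4 · (3,3)# 2/2 · (3,4)# 3/4 · (3,5)# 3/4 · (3,6)# 2/4 · (3,7)+ 2/3
Row 4: (4,1)+ 1/2 · (4,2)+ 1/2 · (4,4)+ 1/3 · (4,5)+ 1/3 · (4,6)# 1/4 · (4,7)+ 1/3
Row 5: (5,3)+ 1/2 · (5,4)# 0/3 · (5,6)+ 0/3 · (5,7)# 1/3
Row 6: (6,1)# 1/1 · (6,2)# 2/3 · (6,3)+ 2/4 · (6,4)+ 2/3 · (6,5)+ 1/3 · (6,6)# 2/4 · (6,7)# 2/3
Row 7: (7,2)# 2/2 · (7,3)# 1/2 · (7,5)# 1/2 · (7,6)# 2/3 · (7,7)+ 0/2
Sum over 42 particles: 2/2 + 2/3 + 1/2 + 1/3 + 1/3 + 2/3 + 0/2 + 1/3 + 1/3 + 3/3 + 2/4 + 2/4 + 2/3 + 1/3 + 3/4 + 2/2 + 3/4 + 3/4 + 2/4 + 2/3 + 1/2 + 1/2 + 1/3 + 1/3 + 1/4 + 1/3 + 1/2 + 0/3 + 0/3 + 1/3 + 1/1 + 2/3 + 2/4 + 2/3 + 1/3 + 2/4 + 2/3 + 2/2 + 1/2 + 1/2 + 2/3 + 0/2 = 65/3; mean = 65/3 ÷ 42 = 65/126 = 0.515873… → 0.516.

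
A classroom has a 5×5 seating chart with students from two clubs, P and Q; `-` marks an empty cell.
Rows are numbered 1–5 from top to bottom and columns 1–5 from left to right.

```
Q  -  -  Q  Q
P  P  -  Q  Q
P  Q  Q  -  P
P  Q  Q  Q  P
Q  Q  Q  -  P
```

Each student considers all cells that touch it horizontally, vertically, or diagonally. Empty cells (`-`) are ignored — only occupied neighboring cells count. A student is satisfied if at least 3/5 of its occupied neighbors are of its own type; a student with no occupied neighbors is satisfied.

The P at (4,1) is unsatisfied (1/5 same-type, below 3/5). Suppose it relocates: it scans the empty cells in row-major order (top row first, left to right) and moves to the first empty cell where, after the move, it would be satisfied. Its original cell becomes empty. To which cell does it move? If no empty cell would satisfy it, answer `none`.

(1,2)

Vacating (4,1). Empty cells in order:
  (1,2): 2/3 same-type → satisfied — stop here.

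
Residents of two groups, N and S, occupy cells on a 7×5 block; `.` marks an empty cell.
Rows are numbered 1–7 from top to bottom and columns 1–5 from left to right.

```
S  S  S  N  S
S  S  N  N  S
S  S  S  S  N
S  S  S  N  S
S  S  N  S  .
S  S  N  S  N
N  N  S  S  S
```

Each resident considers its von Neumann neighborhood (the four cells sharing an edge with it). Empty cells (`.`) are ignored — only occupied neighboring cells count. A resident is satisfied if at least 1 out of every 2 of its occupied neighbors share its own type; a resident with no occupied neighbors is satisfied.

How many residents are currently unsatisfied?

14

Row 1: (1,1)S 2/2 satisfied · (1,2)S 3/3 satisfied · (1,3)S 1/3 not · (1,4)N 1/3 not · (1,5)S 1/2 satisfied
Row 2: (2,1)S 3/3 satisfied · (2,2)S 3/4 satisfied · (2,3)N 1/4 not · (2,4)N 2/4 satisfied · (2,5)S 1/3 not
Row 3: (3,1)S 3/3 satisfied · (3,2)S 4/4 satisfied · (3,3)S 3/4 satisfied · (3,4)S 1/4 not · (3,5)N 0/3 not
Row 4: (4,1)S 3/3 satisfied · (4,2)S 4/4 satisfied · (4,3)S 2/4 satisfied · (4,4)N 0/4 not · (4,5)S 0/2 not
Row 5: (5,1)S 3/3 satisfied · (5,2)S 3/4 satisfied · (5,3)N 1/4 not · (5,4)S 1/3 not
Row 6: (6,1)S 2/3 satisfied · (6,2)S 2/4 satisfied · (6,3)N 1/4 not · (6,4)S 2/4 satisfied · (6,5)N 0/2 not
Row 7: (7,1)N 1/2 satisfied · (7,2)N 1/3 not · (7,3)S 1/3 not · (7,4)S 3/3 satisfied · (7,5)S 1/2 satisfied
Unsatisfied: (1,3), (1,4), (2,3), (2,5), (3,4), (3,5), (4,4), (4,5), (5,3), (5,4), (6,3), (6,5), (7,2), (7,3) — 14 in total.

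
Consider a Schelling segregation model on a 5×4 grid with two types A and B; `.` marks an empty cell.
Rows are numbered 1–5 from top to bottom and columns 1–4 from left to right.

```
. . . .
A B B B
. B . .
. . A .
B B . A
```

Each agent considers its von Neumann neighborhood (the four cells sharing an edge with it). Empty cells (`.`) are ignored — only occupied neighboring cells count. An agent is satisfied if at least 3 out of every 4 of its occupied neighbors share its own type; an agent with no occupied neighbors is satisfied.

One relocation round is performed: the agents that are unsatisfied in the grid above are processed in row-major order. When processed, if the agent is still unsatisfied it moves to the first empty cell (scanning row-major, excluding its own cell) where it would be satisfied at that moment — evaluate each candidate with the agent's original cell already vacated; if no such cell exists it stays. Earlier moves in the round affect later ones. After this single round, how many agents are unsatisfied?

0

Initially unsatisfied (in order): (2,1), (2,2).
  (2,1) → (1,1).
  (2,2): now satisfied by earlier moves; stays.
Resulting grid:
A . . .
. B B B
. B . .
. . A .
B B . A
All satisfied now.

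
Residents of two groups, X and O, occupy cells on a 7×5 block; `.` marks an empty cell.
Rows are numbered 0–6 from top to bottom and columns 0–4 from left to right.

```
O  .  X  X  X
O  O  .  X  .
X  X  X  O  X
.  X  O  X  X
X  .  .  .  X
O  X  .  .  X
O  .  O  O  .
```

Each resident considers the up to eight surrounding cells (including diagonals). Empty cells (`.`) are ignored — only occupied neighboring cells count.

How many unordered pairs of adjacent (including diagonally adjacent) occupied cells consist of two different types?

Scan each occupied cell's neighbors to the right and below (and the two forward diagonals) so each pair is counted once.
From row 0: 1 unlike of 8 pairs (running 1/8).
From row 1: 6 unlike of 9 pairs (running 7/17).
From row 2: 6 unlike of 15 pairs (running 13/32).
From row 3: 2 unlike of 6 pairs (running 15/38).
From row 4: 1 unlike of 3 pairs (running 16/41).
From row 5: 4 unlike of 5 pairs (running 20/46).
From row 6: 0 unlike of 1 pairs (running 20/47).
Total adjacent occupied pairs: 47; unlike-type pairs: 20.

20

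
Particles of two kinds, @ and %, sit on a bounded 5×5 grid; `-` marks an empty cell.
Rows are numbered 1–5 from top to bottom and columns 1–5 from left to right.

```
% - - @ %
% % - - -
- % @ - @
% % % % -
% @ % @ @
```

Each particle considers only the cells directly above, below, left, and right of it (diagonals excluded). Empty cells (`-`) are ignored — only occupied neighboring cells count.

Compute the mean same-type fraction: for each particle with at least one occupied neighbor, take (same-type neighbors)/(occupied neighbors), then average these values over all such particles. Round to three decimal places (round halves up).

0.552

(1,1)% 1/1
(1,4)@ 0/1
(1,5)% 0/1
(2,1)% 2/2
(2,2)% 2/2
(3,2)% 2/3
(3,3)@ 0/2
(3,5)@ — no occupied neighbors
(4,1)% 2/2
(4,2)% 3/4
(4,3)% 3/4
(4,4)% 1/2
(5,1)% 1/2
(5,2)@ 0/3
(5,3)% 1/3
(5,4)@ 1/3
(5,5)@ 1/1
Sum over 16 particles: 1/1 + 0/1 + 0/1 + 2/2 + 2/2 + 2/3 + 0/2 + 2/2 + 3/4 + 3/4 + 1/2 + 1/2 + 0/3 + 1/3 + 1/3 + 1/1 = 53/6; mean = 53/6 ÷ 16 = 53/96 = 0.552083… → 0.552.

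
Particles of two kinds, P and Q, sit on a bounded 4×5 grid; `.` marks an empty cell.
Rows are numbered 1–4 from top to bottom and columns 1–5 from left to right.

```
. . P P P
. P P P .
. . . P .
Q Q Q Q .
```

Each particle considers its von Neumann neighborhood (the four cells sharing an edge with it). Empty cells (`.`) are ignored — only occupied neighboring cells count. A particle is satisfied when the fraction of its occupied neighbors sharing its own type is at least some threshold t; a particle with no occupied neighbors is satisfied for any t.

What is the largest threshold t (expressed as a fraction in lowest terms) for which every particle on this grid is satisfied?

(1,3)P 2/2
(1,4)P 3/3
(1,5)P 1/1
(2,2)P 1/1
(2,3)P 3/3
(2,4)P 3/3
(3,4)P 1/2
(4,1)Q 1/1
(4,2)Q 2/2
(4,3)Q 2/2
(4,4)Q 1/2
The smallest same-type fraction is 1/2 at (3,4), which reduces to 1/2. Any threshold above that leaves this particle unsatisfied.

1/2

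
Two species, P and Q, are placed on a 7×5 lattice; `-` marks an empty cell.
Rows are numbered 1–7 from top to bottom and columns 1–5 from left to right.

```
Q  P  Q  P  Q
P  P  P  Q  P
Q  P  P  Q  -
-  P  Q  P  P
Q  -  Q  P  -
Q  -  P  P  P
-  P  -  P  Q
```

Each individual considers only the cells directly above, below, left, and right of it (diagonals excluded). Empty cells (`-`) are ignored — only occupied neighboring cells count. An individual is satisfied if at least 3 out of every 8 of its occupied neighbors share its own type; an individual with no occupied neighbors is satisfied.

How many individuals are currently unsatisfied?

13

Row 1: (1,1)Q 0/2 not · (1,2)P 1/3 not · (1,3)Q 0/3 not · (1,4)P 0/3 not · (1,5)Q 0/2 not
Row 2: (2,1)P 1/3 not · (2,2)P 4/4 satisfied · (2,3)P 2/4 satisfied · (2,4)Q 1/4 not · (2,5)P 0/2 not
Row 3: (3,1)Q 0/2 not · (3,2)P 3/4 satisfied · (3,3)P 2/4 satisfied · (3,4)Q 1/3 not
Row 4: (4,2)P 1/2 satisfied · (4,3)Q 1/4 not · (4,4)P 2/4 satisfied · (4,5)P 1/1 satisfied
Row 5: (5,1)Q 1/1 satisfied · (5,3)Q 1/3 not · (5,4)P 2/3 satisfied
Row 6: (6,1)Q 1/1 satisfied · (6,3)P 1/2 satisfied · (6,4)P 4/4 satisfied · (6,5)P 1/2 satisfied
Row 7: (7,2)P 0/0 satisfied · (7,4)P 1/2 satisfied · (7,5)Q 0/2 not
Unsatisfied: (1,1), (1,2), (1,3), (1,4), (1,5), (2,1), (2,4), (2,5), (3,1), (3,4), (4,3), (5,3), (7,5) — 13 in total.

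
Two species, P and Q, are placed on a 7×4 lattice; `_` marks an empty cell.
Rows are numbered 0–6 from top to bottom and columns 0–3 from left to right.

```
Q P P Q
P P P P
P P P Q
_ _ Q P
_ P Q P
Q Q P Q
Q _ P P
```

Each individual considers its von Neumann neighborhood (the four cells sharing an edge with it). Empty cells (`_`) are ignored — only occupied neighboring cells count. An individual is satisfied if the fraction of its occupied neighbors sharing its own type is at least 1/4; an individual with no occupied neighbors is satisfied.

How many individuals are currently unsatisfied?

(0,0)Q 0/2 ✗
(0,1)P 2/3 ✓
(0,2)P 2/3 ✓
(0,3)Q 0/2 ✗
(1,0)P 2/3 ✓
(1,1)P 4/4 ✓
(1,2)P 4/4 ✓
(1,3)P 1/3 ✓
(2,0)P 2/2 ✓
(2,1)P 3/3 ✓
(2,2)P 2/4 ✓
(2,3)Q 0/3 ✗
(3,2)Q 1/3 ✓
(3,3)P 1/3 ✓
(4,1)P 0/2 ✗
(4,2)Q 1/4 ✓
(4,3)P 1/3 ✓
(5,0)Q 2/2 ✓
(5,1)Q 1/3 ✓
(5,2)P 1/4 ✓
(5,3)Q 0/3 ✗
(6,0)Q 1/1 ✓
(6,2)P 2/2 ✓
(6,3)P 1/2 ✓
Unsatisfied: (0,0), (0,3), (2,3), (4,1), (5,3) — 5 in total.

5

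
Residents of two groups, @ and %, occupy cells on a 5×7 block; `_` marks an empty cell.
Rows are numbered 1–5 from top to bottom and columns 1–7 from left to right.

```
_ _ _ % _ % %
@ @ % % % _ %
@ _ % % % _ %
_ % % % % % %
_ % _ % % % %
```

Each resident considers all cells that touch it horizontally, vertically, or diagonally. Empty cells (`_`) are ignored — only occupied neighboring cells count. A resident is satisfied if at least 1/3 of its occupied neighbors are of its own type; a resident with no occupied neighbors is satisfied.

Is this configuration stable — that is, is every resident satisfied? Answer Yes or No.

Yes

(1,4)% 3/3 ✓
(1,6)% 3/3 ✓
(1,7)% 2/2 ✓
(2,1)@ 2/2 ✓
(2,2)@ 2/4 ✓
(2,3)% 4/5 ✓
(2,4)% 6/6 ✓
(2,5)% 5/5 ✓
(2,7)% 3/3 ✓
(3,1)@ 2/3 ✓
(3,3)% 6/7 ✓
(3,4)% 8/8 ✓
(3,5)% 6/6 ✓
(3,7)% 3/3 ✓
(4,2)% 3/4 ✓
(4,3)% 6/6 ✓
(4,4)% 7/7 ✓
(4,5)% 7/7 ✓
(4,6)% 7/7 ✓
(4,7)% 4/4 ✓
(5,2)% 2/2 ✓
(5,4)% 4/4 ✓
(5,5)% 5/5 ✓
(5,6)% 5/5 ✓
(5,7)% 3/3 ✓
All meet the threshold, so the configuration is stable.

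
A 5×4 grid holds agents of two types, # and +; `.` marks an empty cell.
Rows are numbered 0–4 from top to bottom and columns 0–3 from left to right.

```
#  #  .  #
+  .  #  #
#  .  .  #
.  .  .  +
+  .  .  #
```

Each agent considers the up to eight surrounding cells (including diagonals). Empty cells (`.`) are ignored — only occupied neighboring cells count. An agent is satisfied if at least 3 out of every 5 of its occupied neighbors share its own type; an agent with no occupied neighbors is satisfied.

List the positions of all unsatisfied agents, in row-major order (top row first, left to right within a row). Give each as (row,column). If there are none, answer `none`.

(0,0)# 1/2 ✗
(0,1)# 2/3 ✓
(0,3)# 2/2 ✓
(1,0)+ 0/3 ✗
(1,2)# 4/4 ✓
(1,3)# 3/3 ✓
(2,0)# 0/1 ✗
(2,3)# 2/3 ✓
(3,3)+ 0/2 ✗
(4,0)+ 0/0 ✓
(4,3)# 0/1 ✗

(0,0), (1,0), (2,0), (3,3), (4,3)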